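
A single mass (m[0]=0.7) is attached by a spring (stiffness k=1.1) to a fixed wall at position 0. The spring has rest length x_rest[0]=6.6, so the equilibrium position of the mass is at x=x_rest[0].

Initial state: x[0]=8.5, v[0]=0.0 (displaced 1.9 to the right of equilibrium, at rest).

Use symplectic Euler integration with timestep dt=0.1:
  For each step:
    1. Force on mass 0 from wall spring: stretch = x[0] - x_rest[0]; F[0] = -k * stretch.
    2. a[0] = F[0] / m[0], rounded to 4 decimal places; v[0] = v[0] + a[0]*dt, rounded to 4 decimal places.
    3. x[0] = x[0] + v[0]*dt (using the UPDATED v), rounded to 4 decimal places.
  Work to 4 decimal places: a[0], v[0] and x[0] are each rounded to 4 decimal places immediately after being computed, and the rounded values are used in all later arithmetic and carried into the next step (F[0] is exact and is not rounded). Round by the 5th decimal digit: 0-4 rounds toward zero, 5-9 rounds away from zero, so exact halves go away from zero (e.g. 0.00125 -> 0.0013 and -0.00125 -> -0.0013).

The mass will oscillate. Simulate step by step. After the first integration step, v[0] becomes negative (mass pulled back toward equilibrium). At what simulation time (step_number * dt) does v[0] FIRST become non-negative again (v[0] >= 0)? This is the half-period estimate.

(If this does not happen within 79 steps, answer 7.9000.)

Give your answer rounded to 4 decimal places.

Step 0: x=[8.5000] v=[0.0000]
Step 1: x=[8.4701] v=[-0.2986]
Step 2: x=[8.4109] v=[-0.5925]
Step 3: x=[8.3232] v=[-0.8771]
Step 4: x=[8.2084] v=[-1.1479]
Step 5: x=[8.0683] v=[-1.4007]
Step 6: x=[7.9052] v=[-1.6314]
Step 7: x=[7.7216] v=[-1.8365]
Step 8: x=[7.5203] v=[-2.0128]
Step 9: x=[7.3046] v=[-2.1574]
Step 10: x=[7.0778] v=[-2.2681]
Step 11: x=[6.8435] v=[-2.3432]
Step 12: x=[6.6054] v=[-2.3815]
Step 13: x=[6.3672] v=[-2.3824]
Step 14: x=[6.1326] v=[-2.3458]
Step 15: x=[5.9054] v=[-2.2724]
Step 16: x=[5.6891] v=[-2.1633]
Step 17: x=[5.4871] v=[-2.0202]
Step 18: x=[5.3026] v=[-1.8453]
Step 19: x=[5.1385] v=[-1.6414]
Step 20: x=[4.9973] v=[-1.4117]
Step 21: x=[4.8813] v=[-1.1599]
Step 22: x=[4.7923] v=[-0.8898]
Step 23: x=[4.7317] v=[-0.6057]
Step 24: x=[4.7005] v=[-0.3121]
Step 25: x=[4.6991] v=[-0.0136]
Step 26: x=[4.7276] v=[0.2851]
First v>=0 after going negative at step 26, time=2.6000

Answer: 2.6000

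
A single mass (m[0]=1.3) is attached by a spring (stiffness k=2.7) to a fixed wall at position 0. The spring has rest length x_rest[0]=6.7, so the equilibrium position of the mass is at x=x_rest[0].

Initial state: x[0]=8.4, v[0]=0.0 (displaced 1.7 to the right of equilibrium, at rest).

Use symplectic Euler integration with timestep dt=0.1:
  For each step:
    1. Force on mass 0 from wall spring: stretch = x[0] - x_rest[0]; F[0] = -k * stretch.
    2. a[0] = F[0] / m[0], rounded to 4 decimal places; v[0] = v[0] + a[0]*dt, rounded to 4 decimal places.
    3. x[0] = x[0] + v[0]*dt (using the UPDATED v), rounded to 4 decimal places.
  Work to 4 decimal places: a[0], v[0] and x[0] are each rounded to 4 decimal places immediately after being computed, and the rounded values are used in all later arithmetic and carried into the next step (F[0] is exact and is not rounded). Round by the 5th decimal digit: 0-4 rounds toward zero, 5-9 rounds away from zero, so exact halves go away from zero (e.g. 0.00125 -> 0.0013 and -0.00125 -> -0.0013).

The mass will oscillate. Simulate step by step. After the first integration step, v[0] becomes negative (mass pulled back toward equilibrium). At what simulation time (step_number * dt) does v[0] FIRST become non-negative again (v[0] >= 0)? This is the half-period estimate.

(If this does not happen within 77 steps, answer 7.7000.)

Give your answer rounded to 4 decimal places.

Answer: 2.2000

Derivation:
Step 0: x=[8.4000] v=[0.0000]
Step 1: x=[8.3647] v=[-0.3531]
Step 2: x=[8.2948] v=[-0.6989]
Step 3: x=[8.1918] v=[-1.0301]
Step 4: x=[8.0578] v=[-1.3399]
Step 5: x=[7.8956] v=[-1.6219]
Step 6: x=[7.7086] v=[-1.8702]
Step 7: x=[7.5006] v=[-2.0797]
Step 8: x=[7.2760] v=[-2.2460]
Step 9: x=[7.0394] v=[-2.3656]
Step 10: x=[6.7958] v=[-2.4361]
Step 11: x=[6.5502] v=[-2.4560]
Step 12: x=[6.3077] v=[-2.4249]
Step 13: x=[6.0734] v=[-2.3434]
Step 14: x=[5.8521] v=[-2.2133]
Step 15: x=[5.6484] v=[-2.0372]
Step 16: x=[5.4665] v=[-1.8188]
Step 17: x=[5.3102] v=[-1.5626]
Step 18: x=[5.1828] v=[-1.2740]
Step 19: x=[5.0869] v=[-0.9589]
Step 20: x=[5.0245] v=[-0.6239]
Step 21: x=[4.9969] v=[-0.2759]
Step 22: x=[5.0047] v=[0.0778]
First v>=0 after going negative at step 22, time=2.2000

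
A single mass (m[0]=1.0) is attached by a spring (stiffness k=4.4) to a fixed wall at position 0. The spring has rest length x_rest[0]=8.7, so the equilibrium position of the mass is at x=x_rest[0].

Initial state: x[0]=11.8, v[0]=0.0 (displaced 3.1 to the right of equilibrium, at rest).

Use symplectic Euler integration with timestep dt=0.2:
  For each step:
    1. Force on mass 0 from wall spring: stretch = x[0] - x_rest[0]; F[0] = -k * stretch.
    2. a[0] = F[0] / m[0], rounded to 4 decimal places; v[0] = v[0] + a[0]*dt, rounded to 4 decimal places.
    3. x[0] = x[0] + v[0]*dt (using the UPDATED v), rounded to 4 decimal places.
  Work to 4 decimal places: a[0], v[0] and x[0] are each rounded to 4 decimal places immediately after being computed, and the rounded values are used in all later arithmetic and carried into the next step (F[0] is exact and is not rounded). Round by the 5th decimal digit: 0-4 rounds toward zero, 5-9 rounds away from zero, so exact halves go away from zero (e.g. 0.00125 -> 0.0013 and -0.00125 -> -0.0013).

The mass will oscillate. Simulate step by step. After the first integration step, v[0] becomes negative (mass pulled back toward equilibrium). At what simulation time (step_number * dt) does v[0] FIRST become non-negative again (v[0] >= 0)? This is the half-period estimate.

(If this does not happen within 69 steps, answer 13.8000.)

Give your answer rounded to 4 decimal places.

Answer: 1.6000

Derivation:
Step 0: x=[11.8000] v=[0.0000]
Step 1: x=[11.2544] v=[-2.7280]
Step 2: x=[10.2592] v=[-4.9759]
Step 3: x=[8.9896] v=[-6.3480]
Step 4: x=[7.6690] v=[-6.6028]
Step 5: x=[6.5299] v=[-5.6955]
Step 6: x=[5.7727] v=[-3.7858]
Step 7: x=[5.5307] v=[-1.2098]
Step 8: x=[5.8465] v=[1.5792]
First v>=0 after going negative at step 8, time=1.6000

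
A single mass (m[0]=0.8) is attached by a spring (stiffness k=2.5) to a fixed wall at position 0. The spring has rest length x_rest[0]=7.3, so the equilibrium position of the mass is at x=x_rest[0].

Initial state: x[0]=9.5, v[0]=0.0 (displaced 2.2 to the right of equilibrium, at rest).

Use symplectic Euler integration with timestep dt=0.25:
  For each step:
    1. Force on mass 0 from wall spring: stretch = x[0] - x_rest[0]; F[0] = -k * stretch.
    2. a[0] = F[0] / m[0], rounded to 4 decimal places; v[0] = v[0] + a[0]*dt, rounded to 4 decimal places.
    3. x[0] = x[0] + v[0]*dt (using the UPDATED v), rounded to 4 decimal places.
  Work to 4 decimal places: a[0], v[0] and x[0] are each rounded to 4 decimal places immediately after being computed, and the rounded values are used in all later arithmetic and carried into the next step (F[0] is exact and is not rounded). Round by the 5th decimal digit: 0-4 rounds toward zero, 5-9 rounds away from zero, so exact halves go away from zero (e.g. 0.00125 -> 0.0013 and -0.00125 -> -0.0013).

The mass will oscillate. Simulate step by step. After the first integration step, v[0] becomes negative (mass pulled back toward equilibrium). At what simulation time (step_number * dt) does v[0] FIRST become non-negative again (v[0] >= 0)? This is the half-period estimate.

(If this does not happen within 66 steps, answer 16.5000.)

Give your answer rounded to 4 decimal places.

Step 0: x=[9.5000] v=[0.0000]
Step 1: x=[9.0703] v=[-1.7188]
Step 2: x=[8.2948] v=[-3.1019]
Step 3: x=[7.3250] v=[-3.8791]
Step 4: x=[6.3504] v=[-3.8986]
Step 5: x=[5.5612] v=[-3.1567]
Step 6: x=[5.1116] v=[-1.7983]
Step 7: x=[5.0895] v=[-0.0886]
Step 8: x=[5.4991] v=[1.6384]
First v>=0 after going negative at step 8, time=2.0000

Answer: 2.0000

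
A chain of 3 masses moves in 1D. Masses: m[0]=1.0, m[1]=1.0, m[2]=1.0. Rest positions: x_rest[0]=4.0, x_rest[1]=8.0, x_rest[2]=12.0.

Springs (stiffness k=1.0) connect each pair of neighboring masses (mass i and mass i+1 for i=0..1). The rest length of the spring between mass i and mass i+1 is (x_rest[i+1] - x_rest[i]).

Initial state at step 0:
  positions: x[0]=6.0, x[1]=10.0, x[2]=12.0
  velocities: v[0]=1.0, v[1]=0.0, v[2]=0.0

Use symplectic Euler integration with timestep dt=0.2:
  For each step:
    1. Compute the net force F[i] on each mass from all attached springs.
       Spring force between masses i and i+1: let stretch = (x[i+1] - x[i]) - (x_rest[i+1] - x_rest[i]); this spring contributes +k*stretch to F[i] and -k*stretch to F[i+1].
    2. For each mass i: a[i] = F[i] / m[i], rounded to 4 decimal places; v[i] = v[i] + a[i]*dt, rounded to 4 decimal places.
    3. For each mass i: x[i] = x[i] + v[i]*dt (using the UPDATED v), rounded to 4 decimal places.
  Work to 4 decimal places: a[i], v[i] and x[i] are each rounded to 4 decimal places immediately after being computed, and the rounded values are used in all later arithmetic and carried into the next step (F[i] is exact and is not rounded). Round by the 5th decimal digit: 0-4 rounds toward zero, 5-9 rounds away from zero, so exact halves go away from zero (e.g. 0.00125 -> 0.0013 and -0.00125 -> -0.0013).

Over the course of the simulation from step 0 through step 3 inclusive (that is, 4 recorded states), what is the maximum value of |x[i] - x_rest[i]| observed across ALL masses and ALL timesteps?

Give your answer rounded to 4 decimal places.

Step 0: x=[6.0000 10.0000 12.0000] v=[1.0000 0.0000 0.0000]
Step 1: x=[6.2000 9.9200 12.0800] v=[1.0000 -0.4000 0.4000]
Step 2: x=[6.3888 9.7776 12.2336] v=[0.9440 -0.7120 0.7680]
Step 3: x=[6.5532 9.5979 12.4490] v=[0.8218 -0.8986 1.0768]
Max displacement = 2.5532

Answer: 2.5532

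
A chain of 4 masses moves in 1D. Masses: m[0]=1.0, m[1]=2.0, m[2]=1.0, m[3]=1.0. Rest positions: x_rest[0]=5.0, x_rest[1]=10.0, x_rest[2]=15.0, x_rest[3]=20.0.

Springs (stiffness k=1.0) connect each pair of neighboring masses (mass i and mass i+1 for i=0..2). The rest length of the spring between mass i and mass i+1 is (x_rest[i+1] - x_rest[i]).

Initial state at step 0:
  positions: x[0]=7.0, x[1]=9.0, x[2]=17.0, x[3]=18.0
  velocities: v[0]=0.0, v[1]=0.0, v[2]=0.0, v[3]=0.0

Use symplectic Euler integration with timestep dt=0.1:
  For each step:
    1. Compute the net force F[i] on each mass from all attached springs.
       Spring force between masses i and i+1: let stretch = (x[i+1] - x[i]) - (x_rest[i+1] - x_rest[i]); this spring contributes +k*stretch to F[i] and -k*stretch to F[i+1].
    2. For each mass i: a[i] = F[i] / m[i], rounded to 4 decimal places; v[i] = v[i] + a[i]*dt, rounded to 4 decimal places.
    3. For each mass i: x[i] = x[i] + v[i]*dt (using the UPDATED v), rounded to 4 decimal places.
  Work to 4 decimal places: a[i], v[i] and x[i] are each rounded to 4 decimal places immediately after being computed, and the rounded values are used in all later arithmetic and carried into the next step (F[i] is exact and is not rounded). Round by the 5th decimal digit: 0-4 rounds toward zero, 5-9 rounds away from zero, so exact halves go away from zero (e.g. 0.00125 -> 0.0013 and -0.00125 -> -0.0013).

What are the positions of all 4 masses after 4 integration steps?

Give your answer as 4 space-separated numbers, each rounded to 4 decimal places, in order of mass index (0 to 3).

Answer: 6.7089 9.2881 16.3310 18.3837

Derivation:
Step 0: x=[7.0000 9.0000 17.0000 18.0000] v=[0.0000 0.0000 0.0000 0.0000]
Step 1: x=[6.9700 9.0300 16.9300 18.0400] v=[-0.3000 0.3000 -0.7000 0.4000]
Step 2: x=[6.9106 9.0892 16.7921 18.1189] v=[-0.5940 0.5920 -1.3790 0.7890]
Step 3: x=[6.8230 9.1760 16.5904 18.2345] v=[-0.8761 0.8682 -2.0166 1.1563]
Step 4: x=[6.7089 9.2881 16.3310 18.3837] v=[-1.1408 1.1213 -2.5936 1.4919]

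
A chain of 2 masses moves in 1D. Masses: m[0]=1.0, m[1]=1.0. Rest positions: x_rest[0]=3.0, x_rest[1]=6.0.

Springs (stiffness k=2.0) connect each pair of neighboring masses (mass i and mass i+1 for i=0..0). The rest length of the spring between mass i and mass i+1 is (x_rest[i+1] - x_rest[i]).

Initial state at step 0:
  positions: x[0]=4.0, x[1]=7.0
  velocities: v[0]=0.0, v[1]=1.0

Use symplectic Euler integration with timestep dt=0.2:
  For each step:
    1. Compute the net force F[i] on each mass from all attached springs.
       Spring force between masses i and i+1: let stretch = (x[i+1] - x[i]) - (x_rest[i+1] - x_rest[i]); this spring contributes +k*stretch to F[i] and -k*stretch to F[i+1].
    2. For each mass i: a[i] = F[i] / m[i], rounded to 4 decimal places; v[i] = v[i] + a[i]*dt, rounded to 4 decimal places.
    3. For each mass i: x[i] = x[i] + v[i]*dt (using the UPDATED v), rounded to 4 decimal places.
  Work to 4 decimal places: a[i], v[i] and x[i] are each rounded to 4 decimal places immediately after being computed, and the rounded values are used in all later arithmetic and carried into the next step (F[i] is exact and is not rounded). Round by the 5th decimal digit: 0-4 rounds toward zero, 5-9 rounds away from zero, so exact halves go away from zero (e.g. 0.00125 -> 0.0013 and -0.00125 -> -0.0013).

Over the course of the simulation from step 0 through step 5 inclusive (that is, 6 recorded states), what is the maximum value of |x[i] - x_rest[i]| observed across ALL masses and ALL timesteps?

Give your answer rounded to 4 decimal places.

Step 0: x=[4.0000 7.0000] v=[0.0000 1.0000]
Step 1: x=[4.0000 7.2000] v=[0.0000 1.0000]
Step 2: x=[4.0160 7.3840] v=[0.0800 0.9200]
Step 3: x=[4.0614 7.5386] v=[0.2272 0.7728]
Step 4: x=[4.1450 7.6550] v=[0.4181 0.5819]
Step 5: x=[4.2694 7.7306] v=[0.6221 0.3779]
Max displacement = 1.7306

Answer: 1.7306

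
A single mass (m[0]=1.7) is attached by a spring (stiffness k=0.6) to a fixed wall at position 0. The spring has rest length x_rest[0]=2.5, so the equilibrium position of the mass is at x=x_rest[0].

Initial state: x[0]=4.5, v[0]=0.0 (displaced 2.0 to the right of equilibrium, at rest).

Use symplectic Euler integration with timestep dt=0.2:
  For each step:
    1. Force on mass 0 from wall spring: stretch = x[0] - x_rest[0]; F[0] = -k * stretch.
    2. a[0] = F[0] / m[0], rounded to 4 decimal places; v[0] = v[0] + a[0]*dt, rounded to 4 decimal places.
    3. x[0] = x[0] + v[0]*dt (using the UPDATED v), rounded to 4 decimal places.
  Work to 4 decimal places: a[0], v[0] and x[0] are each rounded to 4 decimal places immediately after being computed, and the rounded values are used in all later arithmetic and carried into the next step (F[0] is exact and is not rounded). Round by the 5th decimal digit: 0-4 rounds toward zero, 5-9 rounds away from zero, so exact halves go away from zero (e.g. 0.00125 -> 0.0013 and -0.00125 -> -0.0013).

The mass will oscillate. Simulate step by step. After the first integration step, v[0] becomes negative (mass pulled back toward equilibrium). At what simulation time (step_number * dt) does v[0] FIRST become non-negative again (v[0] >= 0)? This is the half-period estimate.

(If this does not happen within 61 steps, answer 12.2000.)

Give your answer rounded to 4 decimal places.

Answer: 5.4000

Derivation:
Step 0: x=[4.5000] v=[0.0000]
Step 1: x=[4.4718] v=[-0.1412]
Step 2: x=[4.4157] v=[-0.2804]
Step 3: x=[4.3326] v=[-0.4156]
Step 4: x=[4.2236] v=[-0.5450]
Step 5: x=[4.0903] v=[-0.6667]
Step 6: x=[3.9345] v=[-0.7790]
Step 7: x=[3.7584] v=[-0.8803]
Step 8: x=[3.5646] v=[-0.9691]
Step 9: x=[3.3558] v=[-1.0442]
Step 10: x=[3.1349] v=[-1.1046]
Step 11: x=[2.9050] v=[-1.1494]
Step 12: x=[2.6694] v=[-1.1780]
Step 13: x=[2.4314] v=[-1.1900]
Step 14: x=[2.1944] v=[-1.1852]
Step 15: x=[1.9617] v=[-1.1636]
Step 16: x=[1.7366] v=[-1.1256]
Step 17: x=[1.5223] v=[-1.0717]
Step 18: x=[1.3218] v=[-1.0027]
Step 19: x=[1.1379] v=[-0.9195]
Step 20: x=[0.9732] v=[-0.8234]
Step 21: x=[0.8301] v=[-0.7156]
Step 22: x=[0.7106] v=[-0.5977]
Step 23: x=[0.6163] v=[-0.4714]
Step 24: x=[0.5486] v=[-0.3384]
Step 25: x=[0.5085] v=[-0.2007]
Step 26: x=[0.4965] v=[-0.0601]
Step 27: x=[0.5128] v=[0.0813]
First v>=0 after going negative at step 27, time=5.4000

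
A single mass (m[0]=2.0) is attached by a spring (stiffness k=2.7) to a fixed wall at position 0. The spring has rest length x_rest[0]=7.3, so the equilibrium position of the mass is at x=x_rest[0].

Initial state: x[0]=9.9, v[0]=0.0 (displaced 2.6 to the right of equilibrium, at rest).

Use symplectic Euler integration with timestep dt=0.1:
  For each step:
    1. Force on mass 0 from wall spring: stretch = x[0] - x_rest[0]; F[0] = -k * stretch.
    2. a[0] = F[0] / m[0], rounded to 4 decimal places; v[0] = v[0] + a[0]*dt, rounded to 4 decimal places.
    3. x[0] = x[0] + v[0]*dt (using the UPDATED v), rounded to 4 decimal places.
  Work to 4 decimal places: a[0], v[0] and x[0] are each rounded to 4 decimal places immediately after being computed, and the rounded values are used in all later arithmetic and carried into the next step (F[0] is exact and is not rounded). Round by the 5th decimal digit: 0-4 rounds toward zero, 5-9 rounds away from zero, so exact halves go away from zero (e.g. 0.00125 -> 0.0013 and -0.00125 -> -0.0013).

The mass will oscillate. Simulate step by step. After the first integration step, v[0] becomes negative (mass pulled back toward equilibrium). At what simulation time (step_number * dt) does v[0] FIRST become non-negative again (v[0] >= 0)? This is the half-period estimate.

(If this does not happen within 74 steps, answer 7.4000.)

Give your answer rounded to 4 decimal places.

Step 0: x=[9.9000] v=[0.0000]
Step 1: x=[9.8649] v=[-0.3510]
Step 2: x=[9.7952] v=[-0.6973]
Step 3: x=[9.6918] v=[-1.0342]
Step 4: x=[9.5561] v=[-1.3571]
Step 5: x=[9.3899] v=[-1.6617]
Step 6: x=[9.1955] v=[-1.9438]
Step 7: x=[8.9755] v=[-2.1997]
Step 8: x=[8.7329] v=[-2.4259]
Step 9: x=[8.4710] v=[-2.6193]
Step 10: x=[8.1933] v=[-2.7774]
Step 11: x=[7.9035] v=[-2.8980]
Step 12: x=[7.6056] v=[-2.9795]
Step 13: x=[7.3035] v=[-3.0208]
Step 14: x=[7.0014] v=[-3.0213]
Step 15: x=[6.7033] v=[-2.9810]
Step 16: x=[6.4133] v=[-2.9005]
Step 17: x=[6.1352] v=[-2.7808]
Step 18: x=[5.8728] v=[-2.6236]
Step 19: x=[5.6297] v=[-2.4309]
Step 20: x=[5.4092] v=[-2.2054]
Step 21: x=[5.2142] v=[-1.9501]
Step 22: x=[5.0474] v=[-1.6685]
Step 23: x=[4.9110] v=[-1.3644]
Step 24: x=[4.8068] v=[-1.0419]
Step 25: x=[4.7363] v=[-0.7053]
Step 26: x=[4.7004] v=[-0.3592]
Step 27: x=[4.6996] v=[-0.0083]
Step 28: x=[4.7339] v=[0.3428]
First v>=0 after going negative at step 28, time=2.8000

Answer: 2.8000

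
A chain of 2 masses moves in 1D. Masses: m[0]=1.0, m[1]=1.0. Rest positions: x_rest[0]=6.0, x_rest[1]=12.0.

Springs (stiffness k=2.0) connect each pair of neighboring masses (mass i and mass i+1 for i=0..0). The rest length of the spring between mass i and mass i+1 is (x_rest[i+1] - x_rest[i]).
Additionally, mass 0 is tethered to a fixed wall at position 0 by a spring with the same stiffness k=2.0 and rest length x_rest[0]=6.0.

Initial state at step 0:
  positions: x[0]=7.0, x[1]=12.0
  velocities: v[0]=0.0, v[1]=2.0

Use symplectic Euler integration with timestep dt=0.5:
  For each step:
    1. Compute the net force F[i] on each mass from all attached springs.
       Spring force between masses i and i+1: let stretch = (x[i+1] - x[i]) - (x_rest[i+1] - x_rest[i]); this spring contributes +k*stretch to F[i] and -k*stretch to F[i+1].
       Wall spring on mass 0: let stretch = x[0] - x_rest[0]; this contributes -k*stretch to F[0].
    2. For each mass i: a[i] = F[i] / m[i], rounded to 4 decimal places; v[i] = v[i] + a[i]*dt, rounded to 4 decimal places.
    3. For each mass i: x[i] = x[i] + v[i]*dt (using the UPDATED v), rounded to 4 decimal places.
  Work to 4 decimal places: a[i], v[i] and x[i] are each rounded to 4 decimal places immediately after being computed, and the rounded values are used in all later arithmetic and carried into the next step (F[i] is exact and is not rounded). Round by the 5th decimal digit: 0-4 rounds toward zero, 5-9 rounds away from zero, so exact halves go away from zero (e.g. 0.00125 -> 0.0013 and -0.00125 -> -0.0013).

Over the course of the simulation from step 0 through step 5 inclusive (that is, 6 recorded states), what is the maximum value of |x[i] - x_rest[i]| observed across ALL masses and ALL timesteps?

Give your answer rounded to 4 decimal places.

Answer: 2.2500

Derivation:
Step 0: x=[7.0000 12.0000] v=[0.0000 2.0000]
Step 1: x=[6.0000 13.5000] v=[-2.0000 3.0000]
Step 2: x=[5.7500 14.2500] v=[-0.5000 1.5000]
Step 3: x=[6.8750 13.7500] v=[2.2500 -1.0000]
Step 4: x=[8.0000 12.8125] v=[2.2500 -1.8750]
Step 5: x=[7.5313 12.4688] v=[-0.9375 -0.6875]
Max displacement = 2.2500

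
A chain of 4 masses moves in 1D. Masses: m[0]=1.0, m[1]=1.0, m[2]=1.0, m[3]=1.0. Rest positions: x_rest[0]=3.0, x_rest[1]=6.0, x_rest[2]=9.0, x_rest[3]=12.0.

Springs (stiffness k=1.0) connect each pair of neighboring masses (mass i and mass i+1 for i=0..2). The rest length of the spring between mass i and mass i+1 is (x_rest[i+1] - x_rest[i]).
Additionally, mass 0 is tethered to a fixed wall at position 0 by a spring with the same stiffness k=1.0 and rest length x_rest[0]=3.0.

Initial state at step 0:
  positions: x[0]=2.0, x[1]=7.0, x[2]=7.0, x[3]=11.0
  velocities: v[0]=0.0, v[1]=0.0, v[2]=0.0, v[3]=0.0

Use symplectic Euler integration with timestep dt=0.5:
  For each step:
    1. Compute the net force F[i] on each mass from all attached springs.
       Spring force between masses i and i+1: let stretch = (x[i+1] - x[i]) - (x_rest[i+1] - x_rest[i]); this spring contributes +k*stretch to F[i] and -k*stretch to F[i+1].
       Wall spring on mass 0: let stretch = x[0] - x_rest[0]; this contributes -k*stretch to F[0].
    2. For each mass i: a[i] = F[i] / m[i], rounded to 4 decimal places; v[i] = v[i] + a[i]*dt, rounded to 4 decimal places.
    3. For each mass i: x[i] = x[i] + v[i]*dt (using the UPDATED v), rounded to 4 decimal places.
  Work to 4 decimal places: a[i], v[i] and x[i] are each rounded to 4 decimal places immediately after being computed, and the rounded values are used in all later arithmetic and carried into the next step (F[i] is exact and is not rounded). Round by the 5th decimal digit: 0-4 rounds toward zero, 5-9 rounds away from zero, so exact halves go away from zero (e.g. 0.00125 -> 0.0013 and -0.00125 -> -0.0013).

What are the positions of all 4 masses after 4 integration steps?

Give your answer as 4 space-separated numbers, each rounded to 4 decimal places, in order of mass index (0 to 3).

Step 0: x=[2.0000 7.0000 7.0000 11.0000] v=[0.0000 0.0000 0.0000 0.0000]
Step 1: x=[2.7500 5.7500 8.0000 10.7500] v=[1.5000 -2.5000 2.0000 -0.5000]
Step 2: x=[3.5625 4.3125 9.1250 10.5625] v=[1.6250 -2.8750 2.2500 -0.3750]
Step 3: x=[3.6719 3.8906 9.4063 10.7657] v=[0.2188 -0.8438 0.5625 0.4063]
Step 4: x=[2.9180 4.7930 8.6485 11.3790] v=[-1.5078 1.8047 -1.5157 1.2266]

Answer: 2.9180 4.7930 8.6485 11.3790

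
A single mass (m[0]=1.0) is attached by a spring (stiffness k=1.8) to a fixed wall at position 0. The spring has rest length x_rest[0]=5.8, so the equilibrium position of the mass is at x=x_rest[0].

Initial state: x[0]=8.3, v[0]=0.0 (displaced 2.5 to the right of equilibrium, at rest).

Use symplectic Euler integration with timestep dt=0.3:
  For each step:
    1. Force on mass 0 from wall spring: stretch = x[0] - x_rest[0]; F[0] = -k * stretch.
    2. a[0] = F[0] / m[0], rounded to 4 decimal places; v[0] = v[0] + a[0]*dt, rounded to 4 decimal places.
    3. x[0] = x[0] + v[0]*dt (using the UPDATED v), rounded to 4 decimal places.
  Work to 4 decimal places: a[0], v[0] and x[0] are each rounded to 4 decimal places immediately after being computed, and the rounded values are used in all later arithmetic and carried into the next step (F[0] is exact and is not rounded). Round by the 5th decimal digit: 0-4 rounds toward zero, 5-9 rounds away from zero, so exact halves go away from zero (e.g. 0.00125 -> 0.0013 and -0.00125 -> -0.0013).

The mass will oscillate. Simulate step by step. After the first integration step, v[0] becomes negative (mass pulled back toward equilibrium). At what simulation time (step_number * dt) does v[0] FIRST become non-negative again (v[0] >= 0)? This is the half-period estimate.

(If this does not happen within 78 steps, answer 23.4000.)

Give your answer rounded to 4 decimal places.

Step 0: x=[8.3000] v=[0.0000]
Step 1: x=[7.8950] v=[-1.3500]
Step 2: x=[7.1506] v=[-2.4813]
Step 3: x=[6.1874] v=[-3.2106]
Step 4: x=[5.1615] v=[-3.4198]
Step 5: x=[4.2390] v=[-3.0750]
Step 6: x=[3.5694] v=[-2.2321]
Step 7: x=[3.2611] v=[-1.0276]
Step 8: x=[3.3641] v=[0.3434]
First v>=0 after going negative at step 8, time=2.4000

Answer: 2.4000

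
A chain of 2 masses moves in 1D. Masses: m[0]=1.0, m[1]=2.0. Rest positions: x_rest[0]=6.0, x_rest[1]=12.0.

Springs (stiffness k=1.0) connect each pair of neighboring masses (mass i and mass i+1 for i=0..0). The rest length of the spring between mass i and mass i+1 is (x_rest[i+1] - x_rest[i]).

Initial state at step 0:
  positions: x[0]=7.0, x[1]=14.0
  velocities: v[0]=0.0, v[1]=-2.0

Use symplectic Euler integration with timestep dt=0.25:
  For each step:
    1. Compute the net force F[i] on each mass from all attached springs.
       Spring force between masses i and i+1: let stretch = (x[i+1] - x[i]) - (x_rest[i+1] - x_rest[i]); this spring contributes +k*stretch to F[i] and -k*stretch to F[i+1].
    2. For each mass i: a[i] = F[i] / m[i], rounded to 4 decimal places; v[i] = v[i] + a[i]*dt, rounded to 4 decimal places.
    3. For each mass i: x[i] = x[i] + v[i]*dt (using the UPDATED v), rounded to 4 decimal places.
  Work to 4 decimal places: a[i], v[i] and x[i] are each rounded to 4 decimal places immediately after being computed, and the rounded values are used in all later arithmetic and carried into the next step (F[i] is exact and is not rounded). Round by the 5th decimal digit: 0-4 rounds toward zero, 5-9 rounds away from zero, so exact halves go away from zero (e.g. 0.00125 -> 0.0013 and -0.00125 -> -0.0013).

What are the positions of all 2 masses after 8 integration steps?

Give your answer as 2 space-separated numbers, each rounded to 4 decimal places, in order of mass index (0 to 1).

Step 0: x=[7.0000 14.0000] v=[0.0000 -2.0000]
Step 1: x=[7.0625 13.4688] v=[0.2500 -2.1250]
Step 2: x=[7.1504 12.9249] v=[0.3516 -2.1758]
Step 3: x=[7.2242 12.3880] v=[0.2952 -2.1476]
Step 4: x=[7.2458 11.8772] v=[0.0862 -2.0431]
Step 5: x=[7.1818 11.4092] v=[-0.2560 -1.8720]
Step 6: x=[7.0070 10.9966] v=[-0.6992 -1.6504]
Step 7: x=[6.7066 10.6468] v=[-1.2018 -1.3991]
Step 8: x=[6.2774 10.3614] v=[-1.7168 -1.1416]

Answer: 6.2774 10.3614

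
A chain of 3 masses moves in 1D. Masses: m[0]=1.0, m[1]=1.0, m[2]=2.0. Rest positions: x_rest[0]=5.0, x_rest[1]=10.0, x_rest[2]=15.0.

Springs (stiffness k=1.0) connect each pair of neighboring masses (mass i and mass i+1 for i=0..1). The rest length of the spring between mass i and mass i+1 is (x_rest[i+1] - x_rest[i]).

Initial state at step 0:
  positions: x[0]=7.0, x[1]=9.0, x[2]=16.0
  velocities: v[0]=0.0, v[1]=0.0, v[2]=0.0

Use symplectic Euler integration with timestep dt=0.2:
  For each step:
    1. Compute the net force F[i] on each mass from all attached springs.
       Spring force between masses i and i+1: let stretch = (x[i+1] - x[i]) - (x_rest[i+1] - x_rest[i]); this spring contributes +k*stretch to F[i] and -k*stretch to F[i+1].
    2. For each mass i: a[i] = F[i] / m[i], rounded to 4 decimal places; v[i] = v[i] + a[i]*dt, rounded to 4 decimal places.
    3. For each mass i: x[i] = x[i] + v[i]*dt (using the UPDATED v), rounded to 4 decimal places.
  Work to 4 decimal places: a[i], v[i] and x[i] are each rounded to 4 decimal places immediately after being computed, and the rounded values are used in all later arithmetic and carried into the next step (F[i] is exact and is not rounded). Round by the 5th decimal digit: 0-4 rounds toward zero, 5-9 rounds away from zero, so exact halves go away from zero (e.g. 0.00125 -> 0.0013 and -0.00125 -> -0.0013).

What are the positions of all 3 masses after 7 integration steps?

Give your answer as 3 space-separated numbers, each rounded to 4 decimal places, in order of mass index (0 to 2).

Step 0: x=[7.0000 9.0000 16.0000] v=[0.0000 0.0000 0.0000]
Step 1: x=[6.8800 9.2000 15.9600] v=[-0.6000 1.0000 -0.2000]
Step 2: x=[6.6528 9.5776 15.8848] v=[-1.1360 1.8880 -0.3760]
Step 3: x=[6.3426 10.0905 15.7835] v=[-1.5510 2.5645 -0.5067]
Step 4: x=[5.9823 10.6812 15.6683] v=[-1.8014 2.9535 -0.5760]
Step 5: x=[5.6100 11.2834 15.5534] v=[-1.8616 3.0111 -0.5747]
Step 6: x=[5.2646 11.8295 15.4531] v=[-1.7269 2.7304 -0.5017]
Step 7: x=[4.9818 12.2579 15.3803] v=[-1.4139 2.1421 -0.3641]

Answer: 4.9818 12.2579 15.3803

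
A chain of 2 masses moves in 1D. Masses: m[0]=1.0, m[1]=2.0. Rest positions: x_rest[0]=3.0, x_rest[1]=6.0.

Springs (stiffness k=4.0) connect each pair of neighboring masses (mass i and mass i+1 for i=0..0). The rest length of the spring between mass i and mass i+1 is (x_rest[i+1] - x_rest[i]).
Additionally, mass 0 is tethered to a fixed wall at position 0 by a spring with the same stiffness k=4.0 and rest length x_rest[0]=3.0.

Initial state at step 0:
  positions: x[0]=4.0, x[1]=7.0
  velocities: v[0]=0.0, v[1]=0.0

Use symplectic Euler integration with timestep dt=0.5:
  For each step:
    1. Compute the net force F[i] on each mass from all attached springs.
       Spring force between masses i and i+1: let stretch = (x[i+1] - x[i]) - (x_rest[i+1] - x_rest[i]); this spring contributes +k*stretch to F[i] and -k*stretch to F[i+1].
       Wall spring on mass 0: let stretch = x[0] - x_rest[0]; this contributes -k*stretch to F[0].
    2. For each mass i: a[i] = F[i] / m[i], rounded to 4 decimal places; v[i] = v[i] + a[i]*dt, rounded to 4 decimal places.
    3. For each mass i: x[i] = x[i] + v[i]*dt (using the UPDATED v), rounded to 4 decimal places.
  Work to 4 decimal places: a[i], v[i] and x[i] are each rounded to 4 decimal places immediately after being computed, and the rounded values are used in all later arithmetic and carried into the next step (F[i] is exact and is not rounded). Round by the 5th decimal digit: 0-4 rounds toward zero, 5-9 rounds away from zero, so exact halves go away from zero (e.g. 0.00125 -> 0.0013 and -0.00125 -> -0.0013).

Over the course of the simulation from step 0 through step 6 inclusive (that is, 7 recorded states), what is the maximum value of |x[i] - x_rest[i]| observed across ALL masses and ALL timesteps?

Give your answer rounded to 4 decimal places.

Step 0: x=[4.0000 7.0000] v=[0.0000 0.0000]
Step 1: x=[3.0000 7.0000] v=[-2.0000 0.0000]
Step 2: x=[3.0000 6.5000] v=[0.0000 -1.0000]
Step 3: x=[3.5000 5.7500] v=[1.0000 -1.5000]
Step 4: x=[2.7500 5.3750] v=[-1.5000 -0.7500]
Step 5: x=[1.8750 5.1875] v=[-1.7500 -0.3750]
Step 6: x=[2.4375 4.8438] v=[1.1250 -0.6875]
Max displacement = 1.1562

Answer: 1.1562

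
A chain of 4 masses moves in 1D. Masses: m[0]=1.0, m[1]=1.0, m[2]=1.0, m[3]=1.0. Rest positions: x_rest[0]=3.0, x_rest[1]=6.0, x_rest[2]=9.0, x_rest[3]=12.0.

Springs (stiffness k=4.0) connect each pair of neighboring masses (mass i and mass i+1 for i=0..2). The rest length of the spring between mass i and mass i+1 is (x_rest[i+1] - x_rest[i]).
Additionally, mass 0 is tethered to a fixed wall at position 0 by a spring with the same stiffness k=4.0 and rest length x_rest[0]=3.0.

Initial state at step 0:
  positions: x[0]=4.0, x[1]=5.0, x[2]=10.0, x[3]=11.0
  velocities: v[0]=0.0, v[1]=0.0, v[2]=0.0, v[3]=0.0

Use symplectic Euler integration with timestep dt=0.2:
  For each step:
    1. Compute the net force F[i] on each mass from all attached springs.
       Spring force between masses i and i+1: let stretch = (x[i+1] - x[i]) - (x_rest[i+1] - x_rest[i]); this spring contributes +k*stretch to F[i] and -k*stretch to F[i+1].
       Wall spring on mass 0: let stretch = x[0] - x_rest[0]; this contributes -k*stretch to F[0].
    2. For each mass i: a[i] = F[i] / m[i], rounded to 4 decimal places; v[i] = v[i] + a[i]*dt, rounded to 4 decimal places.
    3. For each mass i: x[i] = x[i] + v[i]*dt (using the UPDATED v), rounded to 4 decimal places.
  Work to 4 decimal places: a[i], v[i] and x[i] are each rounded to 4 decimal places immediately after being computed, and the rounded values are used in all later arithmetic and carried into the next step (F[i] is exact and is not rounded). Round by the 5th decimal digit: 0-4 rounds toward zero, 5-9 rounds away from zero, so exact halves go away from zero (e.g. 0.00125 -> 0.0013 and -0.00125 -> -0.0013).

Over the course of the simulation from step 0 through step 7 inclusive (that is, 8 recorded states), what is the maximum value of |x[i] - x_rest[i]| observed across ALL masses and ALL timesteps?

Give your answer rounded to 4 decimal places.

Answer: 1.5729

Derivation:
Step 0: x=[4.0000 5.0000 10.0000 11.0000] v=[0.0000 0.0000 0.0000 0.0000]
Step 1: x=[3.5200 5.6400 9.3600 11.3200] v=[-2.4000 3.2000 -3.2000 1.6000]
Step 2: x=[2.8160 6.5360 8.4384 11.8064] v=[-3.5200 4.4800 -4.6080 2.4320]
Step 3: x=[2.2566 7.1412 7.7513 12.2339] v=[-2.7968 3.0259 -3.4355 2.1376]
Step 4: x=[2.1177 7.0625 7.6838 12.4242] v=[-0.6944 -0.3937 -0.3375 0.9515]
Step 5: x=[2.4312 6.2920 8.2754 12.3360] v=[1.5673 -3.8525 2.9578 -0.4408]
Step 6: x=[2.9734 5.2211 9.1993 12.0781] v=[2.7110 -5.3544 4.6196 -1.2893]
Step 7: x=[3.3995 4.4271 9.9473 11.8396] v=[2.1304 -3.9700 3.7401 -1.1923]
Max displacement = 1.5729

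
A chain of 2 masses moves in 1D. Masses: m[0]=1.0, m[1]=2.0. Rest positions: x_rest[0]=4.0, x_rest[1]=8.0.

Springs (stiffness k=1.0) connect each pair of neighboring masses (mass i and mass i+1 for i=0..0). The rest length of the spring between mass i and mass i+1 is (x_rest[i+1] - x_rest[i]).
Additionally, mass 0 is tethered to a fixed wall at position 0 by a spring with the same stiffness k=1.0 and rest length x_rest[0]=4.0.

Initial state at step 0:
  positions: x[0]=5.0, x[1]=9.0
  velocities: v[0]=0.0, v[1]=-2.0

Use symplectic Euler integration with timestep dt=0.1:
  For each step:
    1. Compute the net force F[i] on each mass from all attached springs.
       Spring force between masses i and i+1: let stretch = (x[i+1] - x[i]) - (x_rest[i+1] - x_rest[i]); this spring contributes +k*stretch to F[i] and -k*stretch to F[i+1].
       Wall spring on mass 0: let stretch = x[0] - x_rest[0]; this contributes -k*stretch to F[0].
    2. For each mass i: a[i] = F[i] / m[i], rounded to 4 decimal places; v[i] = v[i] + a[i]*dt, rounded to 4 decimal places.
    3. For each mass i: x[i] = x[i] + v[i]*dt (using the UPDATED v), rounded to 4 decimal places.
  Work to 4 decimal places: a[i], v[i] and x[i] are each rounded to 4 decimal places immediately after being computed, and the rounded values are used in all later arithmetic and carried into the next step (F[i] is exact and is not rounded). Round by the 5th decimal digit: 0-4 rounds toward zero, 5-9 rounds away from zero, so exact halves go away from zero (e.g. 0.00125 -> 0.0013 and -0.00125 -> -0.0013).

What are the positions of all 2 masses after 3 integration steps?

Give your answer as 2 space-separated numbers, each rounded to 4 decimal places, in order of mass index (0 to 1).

Answer: 4.9331 8.4038

Derivation:
Step 0: x=[5.0000 9.0000] v=[0.0000 -2.0000]
Step 1: x=[4.9900 8.8000] v=[-0.1000 -2.0000]
Step 2: x=[4.9682 8.6010] v=[-0.2180 -1.9905]
Step 3: x=[4.9331 8.4038] v=[-0.3515 -1.9721]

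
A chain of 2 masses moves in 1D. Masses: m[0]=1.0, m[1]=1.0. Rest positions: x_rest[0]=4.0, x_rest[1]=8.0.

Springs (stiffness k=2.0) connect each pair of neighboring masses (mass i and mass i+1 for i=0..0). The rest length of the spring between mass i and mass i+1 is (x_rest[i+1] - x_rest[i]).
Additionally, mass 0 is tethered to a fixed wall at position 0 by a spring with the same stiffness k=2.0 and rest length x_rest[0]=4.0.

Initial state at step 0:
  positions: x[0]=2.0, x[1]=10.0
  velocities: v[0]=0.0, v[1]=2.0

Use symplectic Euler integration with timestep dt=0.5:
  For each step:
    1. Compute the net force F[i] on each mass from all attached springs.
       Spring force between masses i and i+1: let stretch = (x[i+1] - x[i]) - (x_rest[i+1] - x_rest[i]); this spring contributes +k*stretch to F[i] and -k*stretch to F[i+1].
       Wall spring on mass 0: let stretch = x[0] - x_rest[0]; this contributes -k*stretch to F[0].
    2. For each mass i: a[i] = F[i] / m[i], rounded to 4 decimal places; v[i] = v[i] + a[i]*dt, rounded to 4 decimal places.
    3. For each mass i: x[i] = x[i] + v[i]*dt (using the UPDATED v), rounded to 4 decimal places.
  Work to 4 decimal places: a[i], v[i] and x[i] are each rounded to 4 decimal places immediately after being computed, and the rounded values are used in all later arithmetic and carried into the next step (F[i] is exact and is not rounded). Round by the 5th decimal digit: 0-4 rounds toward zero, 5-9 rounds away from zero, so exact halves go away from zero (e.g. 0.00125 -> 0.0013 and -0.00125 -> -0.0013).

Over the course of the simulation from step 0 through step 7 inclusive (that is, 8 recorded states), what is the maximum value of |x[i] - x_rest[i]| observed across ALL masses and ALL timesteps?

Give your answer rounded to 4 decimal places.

Answer: 3.5000

Derivation:
Step 0: x=[2.0000 10.0000] v=[0.0000 2.0000]
Step 1: x=[5.0000 9.0000] v=[6.0000 -2.0000]
Step 2: x=[7.5000 8.0000] v=[5.0000 -2.0000]
Step 3: x=[6.5000 8.7500] v=[-2.0000 1.5000]
Step 4: x=[3.3750 10.3750] v=[-6.2500 3.2500]
Step 5: x=[2.0625 10.5000] v=[-2.6250 0.2500]
Step 6: x=[3.9375 8.4063] v=[3.7500 -4.1875]
Step 7: x=[6.0782 6.0782] v=[4.2813 -4.6563]
Max displacement = 3.5000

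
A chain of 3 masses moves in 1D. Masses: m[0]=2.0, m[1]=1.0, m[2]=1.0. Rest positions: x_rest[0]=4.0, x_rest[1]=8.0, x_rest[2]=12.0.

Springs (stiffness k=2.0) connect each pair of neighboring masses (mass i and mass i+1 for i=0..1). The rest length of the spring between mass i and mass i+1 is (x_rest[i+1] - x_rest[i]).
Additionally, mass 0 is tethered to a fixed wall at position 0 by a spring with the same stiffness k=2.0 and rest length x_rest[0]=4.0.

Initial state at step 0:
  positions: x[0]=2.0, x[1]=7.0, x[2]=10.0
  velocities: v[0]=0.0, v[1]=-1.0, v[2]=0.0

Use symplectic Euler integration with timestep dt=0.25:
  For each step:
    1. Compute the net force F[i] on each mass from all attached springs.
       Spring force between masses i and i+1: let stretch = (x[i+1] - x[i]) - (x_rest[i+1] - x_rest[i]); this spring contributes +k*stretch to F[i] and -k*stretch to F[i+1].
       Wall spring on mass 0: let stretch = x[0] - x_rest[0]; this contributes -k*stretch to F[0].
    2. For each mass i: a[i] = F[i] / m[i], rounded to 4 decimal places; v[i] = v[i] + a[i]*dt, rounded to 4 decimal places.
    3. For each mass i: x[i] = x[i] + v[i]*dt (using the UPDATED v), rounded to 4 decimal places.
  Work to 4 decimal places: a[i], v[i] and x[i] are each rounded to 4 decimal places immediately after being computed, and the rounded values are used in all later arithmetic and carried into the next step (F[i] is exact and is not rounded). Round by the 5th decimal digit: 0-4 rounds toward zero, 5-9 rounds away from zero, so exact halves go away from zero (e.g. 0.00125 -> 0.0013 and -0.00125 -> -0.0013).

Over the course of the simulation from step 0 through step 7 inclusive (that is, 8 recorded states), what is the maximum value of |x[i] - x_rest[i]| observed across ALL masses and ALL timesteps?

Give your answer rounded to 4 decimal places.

Step 0: x=[2.0000 7.0000 10.0000] v=[0.0000 -1.0000 0.0000]
Step 1: x=[2.1875 6.5000 10.1250] v=[0.7500 -2.0000 0.5000]
Step 2: x=[2.5078 5.9141 10.2969] v=[1.2813 -2.3438 0.6875]
Step 3: x=[2.8843 5.4502 10.4209] v=[1.5059 -1.8556 0.4961]
Step 4: x=[3.2409 5.2869 10.4236] v=[1.4263 -0.6532 0.0108]
Step 5: x=[3.5228 5.5100 10.2842] v=[1.1276 0.8922 -0.5576]
Step 6: x=[3.7087 6.0814 10.0480] v=[0.7437 2.2857 -0.9447]
Step 7: x=[3.8111 6.8521 9.8160] v=[0.4097 3.0827 -0.9280]
Max displacement = 2.7131

Answer: 2.7131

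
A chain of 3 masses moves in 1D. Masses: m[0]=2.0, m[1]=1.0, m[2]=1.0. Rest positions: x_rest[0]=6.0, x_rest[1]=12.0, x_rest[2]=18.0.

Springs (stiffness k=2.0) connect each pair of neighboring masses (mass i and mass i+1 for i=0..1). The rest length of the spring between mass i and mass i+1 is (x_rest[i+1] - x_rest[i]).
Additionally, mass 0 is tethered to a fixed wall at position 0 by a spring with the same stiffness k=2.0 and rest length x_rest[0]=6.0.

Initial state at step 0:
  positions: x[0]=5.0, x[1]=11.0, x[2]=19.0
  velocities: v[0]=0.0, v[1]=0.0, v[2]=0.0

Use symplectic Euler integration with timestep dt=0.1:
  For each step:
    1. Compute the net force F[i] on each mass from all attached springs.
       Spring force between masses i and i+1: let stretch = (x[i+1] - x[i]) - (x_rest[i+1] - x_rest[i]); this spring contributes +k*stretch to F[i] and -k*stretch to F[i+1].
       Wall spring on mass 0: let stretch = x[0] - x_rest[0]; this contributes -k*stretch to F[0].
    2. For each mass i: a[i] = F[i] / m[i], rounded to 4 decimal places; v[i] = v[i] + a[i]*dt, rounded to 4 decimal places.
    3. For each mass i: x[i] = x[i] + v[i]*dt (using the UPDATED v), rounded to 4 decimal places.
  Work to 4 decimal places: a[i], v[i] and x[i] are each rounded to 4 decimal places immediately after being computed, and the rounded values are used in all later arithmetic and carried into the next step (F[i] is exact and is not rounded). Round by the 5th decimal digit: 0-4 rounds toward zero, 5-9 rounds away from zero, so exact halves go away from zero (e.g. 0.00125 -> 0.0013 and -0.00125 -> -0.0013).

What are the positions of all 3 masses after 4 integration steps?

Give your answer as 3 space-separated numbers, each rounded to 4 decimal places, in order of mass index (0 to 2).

Answer: 5.1028 11.3678 18.6234

Derivation:
Step 0: x=[5.0000 11.0000 19.0000] v=[0.0000 0.0000 0.0000]
Step 1: x=[5.0100 11.0400 18.9600] v=[0.1000 0.4000 -0.4000]
Step 2: x=[5.0302 11.1178 18.8816] v=[0.2020 0.7780 -0.7840]
Step 3: x=[5.0610 11.2291 18.7679] v=[0.3077 1.1132 -1.1368]
Step 4: x=[5.1028 11.3678 18.6234] v=[0.4184 1.3873 -1.4446]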